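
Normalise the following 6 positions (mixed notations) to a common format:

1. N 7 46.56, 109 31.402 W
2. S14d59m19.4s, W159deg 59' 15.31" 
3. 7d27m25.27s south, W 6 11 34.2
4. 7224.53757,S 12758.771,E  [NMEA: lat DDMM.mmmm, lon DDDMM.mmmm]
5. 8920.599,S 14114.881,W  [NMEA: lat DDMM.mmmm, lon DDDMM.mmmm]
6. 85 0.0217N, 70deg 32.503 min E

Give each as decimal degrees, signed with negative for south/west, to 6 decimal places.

Point 1:
  Latitude: 46.56′ = 0.776000°; total 7.7760000
  N ⇒ keep positive
  λ: 31.402′ = 0.523367°; total 109.5233667
  W ⇒ negate
Point 2:
  Lat: 59′ + 19.4″ = 59.32333′; 14 + 59.32333/60 = 14.9887222
  S → negative
  Longitude: 159 + 59/60 + 15.31/3600 = 159.9875861
  W ⇒ negate
Point 3:
  Lat: 7 + 27/60 + 25.27/3600 = 7.4570194
  S → negative
  Lon: 6° + 11/60 + 34.2/3600 = 6 + 0.183333 + 0.009500 = 6.1928333
  hemisphere W, so the sign is −
Point 4:
  Latitude: degrees = first 2 digits = 72, minutes = 24.53757; 72 + 24.53757/60 = 72.4089595
  S → negative
  Longitude: degrees = first 3 digits = 127, minutes = 58.771; 127 + 58.771/60 = 127.9795167
  E → positive
Point 5:
  Lat: split at 2 digits → 89° and 20.599′; 89 + 20.599/60 = 89.3433167
  S ⇒ negate
  Longitude: degrees = first 3 digits = 141, minutes = 14.881; 141 + 14.881/60 = 141.2480167
  W ⇒ negate
Point 6:
  Latitude: 85 + 0.0217/60 = 85.0003617
  N ⇒ keep positive
  Lon: 70 + 32.503/60 = 70.5417167
  E → positive

1. 7.776000, -109.523367
2. -14.988722, -159.987586
3. -7.457019, -6.192833
4. -72.408960, 127.979517
5. -89.343317, -141.248017
6. 85.000362, 70.541717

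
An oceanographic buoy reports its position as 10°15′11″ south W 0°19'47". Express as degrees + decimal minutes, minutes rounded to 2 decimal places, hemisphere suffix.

φ: seconds/60 = 0.18333; minutes = 15 + 0.18333 = 15.1833
λ: 19 + 47/60 = 19.7833′

10° 15.18′ S, 0° 19.78′ W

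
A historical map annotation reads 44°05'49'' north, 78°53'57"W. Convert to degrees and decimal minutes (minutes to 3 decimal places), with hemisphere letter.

Latitude: 5 + 49/60 = 5.81667′
λ: 53 + 57/60 = 53.95000′

44° 5.817′ N, 78° 53.950′ W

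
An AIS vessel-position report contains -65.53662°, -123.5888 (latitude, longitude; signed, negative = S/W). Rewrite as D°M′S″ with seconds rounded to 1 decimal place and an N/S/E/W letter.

65°32′11.8″ S, 123°35′19.7″ W

Latitude is negative → S; |value| = 65.536620
φ: 0.536620° → 32.19720′; 0.19720 × 60 = 11.832″
Longitude is negative → W; |value| = 123.588800
Lon: whole degrees 123; 35.32800′ → 35′ and 19.680″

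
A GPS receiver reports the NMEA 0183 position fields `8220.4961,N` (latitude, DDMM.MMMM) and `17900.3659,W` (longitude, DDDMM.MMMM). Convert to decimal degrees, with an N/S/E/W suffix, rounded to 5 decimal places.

φ: degrees = first 2 digits = 82, minutes = 20.4961; 82 + 20.4961/60 = 82.341602
Longitude: degrees = first 3 digits = 179, minutes = 0.3659; 179 + 0.3659/60 = 179.006098

82.34160° N, 179.00610° W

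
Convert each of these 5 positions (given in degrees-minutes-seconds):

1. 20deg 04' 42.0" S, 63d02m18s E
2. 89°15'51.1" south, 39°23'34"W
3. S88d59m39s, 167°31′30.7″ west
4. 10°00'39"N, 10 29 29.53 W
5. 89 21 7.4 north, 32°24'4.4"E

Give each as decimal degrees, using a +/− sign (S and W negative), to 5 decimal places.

1. -20.07833, 63.03833
2. -89.26419, -39.39278
3. -88.99417, -167.52519
4. 10.01083, -10.49154
5. 89.35206, 32.40122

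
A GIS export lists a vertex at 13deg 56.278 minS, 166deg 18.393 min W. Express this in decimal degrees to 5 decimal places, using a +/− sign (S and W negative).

-13.93797, -166.30655

Latitude: 13 + 56.278/60 = 13.937967
hemisphere S, so the sign is −
Lon: 18.393′ = 0.306550°; total 166.306550
W → negative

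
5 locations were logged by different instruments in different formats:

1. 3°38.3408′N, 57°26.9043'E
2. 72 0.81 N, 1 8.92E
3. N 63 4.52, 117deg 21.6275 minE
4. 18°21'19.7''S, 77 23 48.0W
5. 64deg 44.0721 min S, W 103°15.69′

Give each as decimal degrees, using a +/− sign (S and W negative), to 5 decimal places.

Point 1:
  φ: 3 + 38.3408/60 = 3.639013
  N → positive
  λ: 26.9043′ = 0.448405°; total 57.448405
  E ⇒ keep positive
Point 2:
  Latitude: 72 + 0.81/60 = 72.013500
  N → positive
  Lon: 1 + 8.92/60 = 1.148667
  E → positive
Point 3:
  Latitude: 63 + 4.52/60 = 63.075333
  N ⇒ keep positive
  Longitude: 117 + 21.6275/60 = 117.360458
  E ⇒ keep positive
Point 4:
  Lat: 18 + 21/60 + 19.7/3600 = 18.355472
  hemisphere S, so the sign is −
  Longitude: 77° + 23/60 + 48/3600 = 77 + 0.383333 + 0.013333 = 77.396667
  W ⇒ negate
Point 5:
  φ: 64 + 44.0721/60 = 64.734535
  S → negative
  Longitude: 103 + 15.69/60 = 103.261500
  hemisphere W, so the sign is −

1. 3.63901, 57.44841
2. 72.01350, 1.14867
3. 63.07533, 117.36046
4. -18.35547, -77.39667
5. -64.73454, -103.26150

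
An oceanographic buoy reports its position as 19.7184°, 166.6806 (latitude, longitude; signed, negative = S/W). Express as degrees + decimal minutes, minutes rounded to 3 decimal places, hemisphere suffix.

19° 43.104′ N, 166° 40.836′ E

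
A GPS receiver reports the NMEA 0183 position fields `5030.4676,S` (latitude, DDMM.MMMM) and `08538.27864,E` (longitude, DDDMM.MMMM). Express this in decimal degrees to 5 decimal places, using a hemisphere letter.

50.50779° S, 85.63798° E

Lat: split at 2 digits → 50° and 30.4676′; 50 + 30.4676/60 = 50.507793
Lon: split at 3 digits → 085° and 38.27864′; 85 + 38.27864/60 = 85.637977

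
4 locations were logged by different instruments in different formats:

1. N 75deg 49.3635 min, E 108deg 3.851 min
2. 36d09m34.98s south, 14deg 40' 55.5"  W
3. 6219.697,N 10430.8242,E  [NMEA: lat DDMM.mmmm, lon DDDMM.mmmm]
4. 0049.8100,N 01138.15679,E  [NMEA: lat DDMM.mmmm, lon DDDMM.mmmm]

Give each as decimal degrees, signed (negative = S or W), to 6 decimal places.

1. 75.822725, 108.064183
2. -36.159717, -14.682083
3. 62.328283, 104.513737
4. 0.830167, 11.635947

Point 1:
  Latitude: 49.3635′ = 0.822725°; total 75.8227250
  N ⇒ keep positive
  λ: 108 + 3.851/60 = 108.0641833
  E ⇒ keep positive
Point 2:
  Latitude: 9′ + 34.98″ = 9.58300′; 36 + 9.58300/60 = 36.1597167
  S → negative
  Longitude: 14° + 40/60 + 55.5/3600 = 14 + 0.666667 + 0.015417 = 14.6820833
  W → negative
Point 3:
  Lat: split at 2 digits → 62° and 19.697′; 62 + 19.697/60 = 62.3282833
  N → positive
  Longitude: split at 3 digits → 104° and 30.8242′; 104 + 30.8242/60 = 104.5137367
  E ⇒ keep positive
Point 4:
  Latitude: split at 2 digits → 00° and 49.81′; 0 + 49.81/60 = 0.8301667
  N → positive
  Longitude: degrees = first 3 digits = 11, minutes = 38.15679; 11 + 38.15679/60 = 11.6359465
  E ⇒ keep positive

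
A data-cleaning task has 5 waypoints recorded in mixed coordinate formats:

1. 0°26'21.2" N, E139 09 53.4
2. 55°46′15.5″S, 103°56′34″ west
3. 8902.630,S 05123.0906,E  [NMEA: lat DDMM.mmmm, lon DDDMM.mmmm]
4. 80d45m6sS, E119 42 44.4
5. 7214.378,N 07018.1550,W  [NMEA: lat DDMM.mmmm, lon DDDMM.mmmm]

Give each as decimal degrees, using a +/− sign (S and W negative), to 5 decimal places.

Point 1:
  Latitude: 26′ + 21.2″ = 26.35333′; 0 + 26.35333/60 = 0.439222
  N ⇒ keep positive
  Longitude: 139 + 9/60 + 53.4/3600 = 139.164833
  E ⇒ keep positive
Point 2:
  φ: 55 + 46/60 + 15.5/3600 = 55.770972
  S → negative
  Longitude: 103° + 56/60 + 34/3600 = 103 + 0.933333 + 0.009444 = 103.942778
  hemisphere W, so the sign is −
Point 3:
  φ: degrees = first 2 digits = 89, minutes = 2.63; 89 + 2.63/60 = 89.043833
  S ⇒ negate
  Lon: degrees = first 3 digits = 51, minutes = 23.0906; 51 + 23.0906/60 = 51.384843
  E ⇒ keep positive
Point 4:
  φ: 80 + 45/60 + 6/3600 = 80.751667
  S ⇒ negate
  Longitude: 42′ + 44.4″ = 42.74000′; 119 + 42.74000/60 = 119.712333
  E → positive
Point 5:
  φ: split at 2 digits → 72° and 14.378′; 72 + 14.378/60 = 72.239633
  N → positive
  λ: split at 3 digits → 070° and 18.155′; 70 + 18.155/60 = 70.302583
  W → negative

1. 0.43922, 139.16483
2. -55.77097, -103.94278
3. -89.04383, 51.38484
4. -80.75167, 119.71233
5. 72.23963, -70.30258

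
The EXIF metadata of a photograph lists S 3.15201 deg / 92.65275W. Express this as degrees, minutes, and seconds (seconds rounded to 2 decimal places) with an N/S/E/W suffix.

φ: 0.152010 × 60 = 9.12060′ → 9′, remainder × 60 = 7.2360″
λ: 0.652750° → 39.16500′; 0.16500 × 60 = 9.9000″

3°09′7.24″ S, 92°39′9.90″ W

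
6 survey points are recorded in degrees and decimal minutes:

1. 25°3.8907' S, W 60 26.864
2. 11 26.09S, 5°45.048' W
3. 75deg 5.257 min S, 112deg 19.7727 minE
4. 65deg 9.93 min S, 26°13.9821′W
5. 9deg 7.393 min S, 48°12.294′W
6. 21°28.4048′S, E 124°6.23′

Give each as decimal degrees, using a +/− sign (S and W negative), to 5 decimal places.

Point 1:
  φ: 25 + 3.8907/60 = 25.064845
  S → negative
  λ: 26.864′ = 0.447733°; total 60.447733
  W → negative
Point 2:
  φ: 26.09′ = 0.434833°; total 11.434833
  S ⇒ negate
  Lon: 45.048′ = 0.750800°; total 5.750800
  W → negative
Point 3:
  Lat: 5.257′ = 0.087617°; total 75.087617
  S → negative
  Lon: 19.7727′ = 0.329545°; total 112.329545
  E → positive
Point 4:
  Latitude: 65 + 9.93/60 = 65.165500
  hemisphere S, so the sign is −
  λ: 26 + 13.9821/60 = 26.233035
  W → negative
Point 5:
  Latitude: 9 + 7.393/60 = 9.123217
  hemisphere S, so the sign is −
  Lon: 48 + 12.294/60 = 48.204900
  W → negative
Point 6:
  φ: 21 + 28.4048/60 = 21.473413
  S → negative
  Longitude: 124 + 6.23/60 = 124.103833
  E → positive

1. -25.06485, -60.44773
2. -11.43483, -5.75080
3. -75.08762, 112.32955
4. -65.16550, -26.23304
5. -9.12322, -48.20490
6. -21.47341, 124.10383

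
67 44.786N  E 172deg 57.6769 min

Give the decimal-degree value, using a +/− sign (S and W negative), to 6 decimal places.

Lat: 44.786′ = 0.746433°; total 67.7464333
N → positive
λ: 172 + 57.6769/60 = 172.9612817
E → positive

67.746433, 172.961282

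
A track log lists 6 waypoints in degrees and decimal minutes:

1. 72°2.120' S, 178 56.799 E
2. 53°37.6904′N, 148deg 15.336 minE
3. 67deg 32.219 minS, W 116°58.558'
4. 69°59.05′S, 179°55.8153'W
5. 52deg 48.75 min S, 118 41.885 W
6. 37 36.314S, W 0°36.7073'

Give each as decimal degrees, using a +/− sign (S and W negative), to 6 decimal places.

1. -72.035333, 178.946650
2. 53.628173, 148.255600
3. -67.536983, -116.975967
4. -69.984167, -179.930255
5. -52.812500, -118.698083
6. -37.605233, -0.611788

Point 1:
  Lat: 2.12′ = 0.035333°; total 72.0353333
  S → negative
  Lon: 178 + 56.799/60 = 178.9466500
  E ⇒ keep positive
Point 2:
  φ: 37.6904′ = 0.628173°; total 53.6281733
  N → positive
  Lon: 15.336′ = 0.255600°; total 148.2556000
  E → positive
Point 3:
  φ: 67 + 32.219/60 = 67.5369833
  S ⇒ negate
  Longitude: 58.558′ = 0.975967°; total 116.9759667
  hemisphere W, so the sign is −
Point 4:
  φ: 69 + 59.05/60 = 69.9841667
  S ⇒ negate
  Lon: 179 + 55.8153/60 = 179.9302550
  hemisphere W, so the sign is −
Point 5:
  φ: 52 + 48.75/60 = 52.8125000
  S ⇒ negate
  Lon: 118 + 41.885/60 = 118.6980833
  W → negative
Point 6:
  Latitude: 37 + 36.314/60 = 37.6052333
  S ⇒ negate
  Lon: 0 + 36.7073/60 = 0.6117883
  W ⇒ negate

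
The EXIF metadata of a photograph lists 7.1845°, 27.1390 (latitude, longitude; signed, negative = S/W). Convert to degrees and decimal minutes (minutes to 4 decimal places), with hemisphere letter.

φ: minutes = (7.184500 − 7) × 60 = 11.070000
λ: 27° + 0.139000 × 60 = 27° 8.340000′

7° 11.0700′ N, 27° 8.3400′ E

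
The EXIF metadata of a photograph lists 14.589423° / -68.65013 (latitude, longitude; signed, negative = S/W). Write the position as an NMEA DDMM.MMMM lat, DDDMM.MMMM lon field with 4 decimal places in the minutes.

1435.3654,N / 06839.0078,W

Lat: fractional part 0.589423 → 35.365380 minutes
Longitude is negative → W; |value| = 68.650130
Longitude: fractional part 0.650130 → 39.007800 minutes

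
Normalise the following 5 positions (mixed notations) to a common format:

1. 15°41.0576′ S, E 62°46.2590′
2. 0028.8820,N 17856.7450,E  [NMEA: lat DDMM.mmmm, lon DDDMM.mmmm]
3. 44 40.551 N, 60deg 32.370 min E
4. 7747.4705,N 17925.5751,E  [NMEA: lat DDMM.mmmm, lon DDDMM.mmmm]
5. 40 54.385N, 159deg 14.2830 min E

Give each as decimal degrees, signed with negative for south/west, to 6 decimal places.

Point 1:
  Latitude: 41.0576′ = 0.684293°; total 15.6842933
  hemisphere S, so the sign is −
  Lon: 46.259′ = 0.770983°; total 62.7709833
  E → positive
Point 2:
  Lat: split at 2 digits → 00° and 28.882′; 0 + 28.882/60 = 0.4813667
  N ⇒ keep positive
  Lon: split at 3 digits → 178° and 56.745′; 178 + 56.745/60 = 178.9457500
  E ⇒ keep positive
Point 3:
  Lat: 40.551′ = 0.675850°; total 44.6758500
  N ⇒ keep positive
  Lon: 60 + 32.37/60 = 60.5395000
  E → positive
Point 4:
  Latitude: split at 2 digits → 77° and 47.4705′; 77 + 47.4705/60 = 77.7911750
  N ⇒ keep positive
  Longitude: split at 3 digits → 179° and 25.5751′; 179 + 25.5751/60 = 179.4262517
  E ⇒ keep positive
Point 5:
  φ: 40 + 54.385/60 = 40.9064167
  N ⇒ keep positive
  Longitude: 14.283′ = 0.238050°; total 159.2380500
  E ⇒ keep positive

1. -15.684293, 62.770983
2. 0.481367, 178.945750
3. 44.675850, 60.539500
4. 77.791175, 179.426252
5. 40.906417, 159.238050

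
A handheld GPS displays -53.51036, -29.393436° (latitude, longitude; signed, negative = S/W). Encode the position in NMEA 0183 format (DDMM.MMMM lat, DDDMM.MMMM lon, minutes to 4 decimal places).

5330.6216,S / 02923.6062,W

Latitude is negative → S; |value| = 53.510360
φ: fractional part 0.510360 → 30.621600 minutes
Longitude is negative → W; |value| = 29.393436
λ: fractional part 0.393436 → 23.606160 minutes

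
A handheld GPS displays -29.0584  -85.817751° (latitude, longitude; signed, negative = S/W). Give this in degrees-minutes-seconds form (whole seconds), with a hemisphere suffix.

Latitude is negative → S; |value| = 29.058400
φ: whole degrees 29; 3.50400′ → 3′ and 30.24″
Longitude is negative → W; |value| = 85.817751
Lon: whole degrees 85; 49.06506′ → 49′ and 3.90″

29°03′30″ S, 85°49′4″ W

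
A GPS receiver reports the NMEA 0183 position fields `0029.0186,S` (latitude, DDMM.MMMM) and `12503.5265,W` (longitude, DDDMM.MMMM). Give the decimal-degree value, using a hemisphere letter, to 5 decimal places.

φ: degrees = first 2 digits = 0, minutes = 29.0186; 0 + 29.0186/60 = 0.483643
Longitude: degrees = first 3 digits = 125, minutes = 3.5265; 125 + 3.5265/60 = 125.058775

0.48364° S, 125.05878° W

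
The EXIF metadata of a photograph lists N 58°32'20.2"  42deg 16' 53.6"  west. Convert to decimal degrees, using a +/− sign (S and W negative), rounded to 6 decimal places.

58.538944, -42.281556

φ: 58 + 32/60 + 20.2/3600 = 58.5389444
N → positive
λ: 16′ + 53.6″ = 16.89333′; 42 + 16.89333/60 = 42.2815556
W ⇒ negate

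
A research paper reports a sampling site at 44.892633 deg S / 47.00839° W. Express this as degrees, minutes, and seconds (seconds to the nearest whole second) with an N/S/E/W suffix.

Lat: 0.892633° → 53.55798′; 0.55798 × 60 = 33.48″
λ: 0.008390 × 60 = 0.50340′ → 0′, remainder × 60 = 30.20″

44°53′33″ S, 47°00′30″ W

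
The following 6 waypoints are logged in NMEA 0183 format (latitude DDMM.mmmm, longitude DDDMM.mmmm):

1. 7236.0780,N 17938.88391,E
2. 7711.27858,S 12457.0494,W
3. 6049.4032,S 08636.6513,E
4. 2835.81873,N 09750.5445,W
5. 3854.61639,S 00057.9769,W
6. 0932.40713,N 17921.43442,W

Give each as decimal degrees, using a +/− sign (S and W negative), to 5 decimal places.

Point 1:
  Lat: split at 2 digits → 72° and 36.078′; 72 + 36.078/60 = 72.601300
  N → positive
  Lon: degrees = first 3 digits = 179, minutes = 38.88391; 179 + 38.88391/60 = 179.648065
  E ⇒ keep positive
Point 2:
  φ: split at 2 digits → 77° and 11.27858′; 77 + 11.27858/60 = 77.187976
  hemisphere S, so the sign is −
  Lon: split at 3 digits → 124° and 57.0494′; 124 + 57.0494/60 = 124.950823
  W → negative
Point 3:
  Latitude: degrees = first 2 digits = 60, minutes = 49.4032; 60 + 49.4032/60 = 60.823387
  hemisphere S, so the sign is −
  λ: degrees = first 3 digits = 86, minutes = 36.6513; 86 + 36.6513/60 = 86.610855
  E ⇒ keep positive
Point 4:
  Latitude: degrees = first 2 digits = 28, minutes = 35.81873; 28 + 35.81873/60 = 28.596979
  N → positive
  λ: degrees = first 3 digits = 97, minutes = 50.5445; 97 + 50.5445/60 = 97.842408
  hemisphere W, so the sign is −
Point 5:
  φ: split at 2 digits → 38° and 54.61639′; 38 + 54.61639/60 = 38.910273
  S ⇒ negate
  λ: degrees = first 3 digits = 0, minutes = 57.9769; 0 + 57.9769/60 = 0.966282
  hemisphere W, so the sign is −
Point 6:
  Latitude: split at 2 digits → 09° and 32.40713′; 9 + 32.40713/60 = 9.540119
  N → positive
  Longitude: split at 3 digits → 179° and 21.43442′; 179 + 21.43442/60 = 179.357240
  W → negative

1. 72.60130, 179.64807
2. -77.18798, -124.95082
3. -60.82339, 86.61086
4. 28.59698, -97.84241
5. -38.91027, -0.96628
6. 9.54012, -179.35724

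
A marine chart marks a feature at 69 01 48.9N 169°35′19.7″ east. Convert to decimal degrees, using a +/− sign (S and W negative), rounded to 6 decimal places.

69.030250, 169.588806

Latitude: 69° + 1/60 + 48.9/3600 = 69 + 0.016667 + 0.013583 = 69.0302500
N ⇒ keep positive
Longitude: 169° + 35/60 + 19.7/3600 = 169 + 0.583333 + 0.005472 = 169.5888056
E ⇒ keep positive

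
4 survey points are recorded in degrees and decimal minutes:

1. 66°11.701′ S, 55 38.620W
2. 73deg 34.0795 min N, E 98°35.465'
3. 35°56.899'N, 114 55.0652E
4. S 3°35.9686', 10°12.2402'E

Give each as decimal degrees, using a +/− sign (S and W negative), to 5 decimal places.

1. -66.19502, -55.64367
2. 73.56799, 98.59108
3. 35.94832, 114.91775
4. -3.59948, 10.20400

Point 1:
  φ: 11.701′ = 0.195017°; total 66.195017
  hemisphere S, so the sign is −
  λ: 55 + 38.62/60 = 55.643667
  W ⇒ negate
Point 2:
  Lat: 34.0795′ = 0.567992°; total 73.567992
  N ⇒ keep positive
  Lon: 98 + 35.465/60 = 98.591083
  E ⇒ keep positive
Point 3:
  Lat: 35 + 56.899/60 = 35.948317
  N → positive
  Longitude: 114 + 55.0652/60 = 114.917753
  E → positive
Point 4:
  φ: 3 + 35.9686/60 = 3.599477
  hemisphere S, so the sign is −
  Longitude: 10 + 12.2402/60 = 10.204003
  E ⇒ keep positive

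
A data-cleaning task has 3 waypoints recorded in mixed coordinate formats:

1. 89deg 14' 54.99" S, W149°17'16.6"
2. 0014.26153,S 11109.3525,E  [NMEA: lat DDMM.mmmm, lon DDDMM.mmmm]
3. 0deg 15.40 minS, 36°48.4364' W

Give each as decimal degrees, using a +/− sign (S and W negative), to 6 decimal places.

1. -89.248608, -149.287944
2. -0.237692, 111.155875
3. -0.256667, -36.807273

Point 1:
  Lat: 89° + 14/60 + 54.99/3600 = 89 + 0.233333 + 0.015275 = 89.2486083
  hemisphere S, so the sign is −
  λ: 149 + 17/60 + 16.6/3600 = 149.2879444
  W ⇒ negate
Point 2:
  Latitude: degrees = first 2 digits = 0, minutes = 14.26153; 0 + 14.26153/60 = 0.2376922
  hemisphere S, so the sign is −
  Lon: split at 3 digits → 111° and 9.3525′; 111 + 9.3525/60 = 111.1558750
  E ⇒ keep positive
Point 3:
  Latitude: 0 + 15.4/60 = 0.2566667
  S → negative
  λ: 36 + 48.4364/60 = 36.8072733
  W ⇒ negate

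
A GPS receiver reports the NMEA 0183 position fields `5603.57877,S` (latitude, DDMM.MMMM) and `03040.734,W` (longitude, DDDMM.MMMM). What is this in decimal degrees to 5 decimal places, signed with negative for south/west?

Latitude: split at 2 digits → 56° and 3.57877′; 56 + 3.57877/60 = 56.059646
S → negative
λ: split at 3 digits → 030° and 40.734′; 30 + 40.734/60 = 30.678900
W → negative

-56.05965, -30.67890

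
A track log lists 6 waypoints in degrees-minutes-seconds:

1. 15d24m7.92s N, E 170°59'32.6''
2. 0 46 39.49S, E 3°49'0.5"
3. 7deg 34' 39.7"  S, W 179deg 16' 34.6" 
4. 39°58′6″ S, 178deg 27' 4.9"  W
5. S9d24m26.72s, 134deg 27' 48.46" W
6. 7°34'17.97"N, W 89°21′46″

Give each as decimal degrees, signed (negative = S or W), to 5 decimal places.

1. 15.40220, 170.99239
2. -0.77764, 3.81681
3. -7.57769, -179.27628
4. -39.96833, -178.45136
5. -9.40742, -134.46346
6. 7.57166, -89.36278

Point 1:
  Latitude: 15 + 24/60 + 7.92/3600 = 15.402200
  N → positive
  Longitude: 170 + 59/60 + 32.6/3600 = 170.992389
  E → positive
Point 2:
  Latitude: 0° + 46/60 + 39.49/3600 = 0 + 0.766667 + 0.010969 = 0.777636
  hemisphere S, so the sign is −
  Longitude: 49′ + 0.5″ = 49.00833′; 3 + 49.00833/60 = 3.816806
  E ⇒ keep positive
Point 3:
  Latitude: 34′ + 39.7″ = 34.66167′; 7 + 34.66167/60 = 7.577694
  S → negative
  Lon: 179 + 16/60 + 34.6/3600 = 179.276278
  W ⇒ negate
Point 4:
  φ: 58′ + 6″ = 58.10000′; 39 + 58.10000/60 = 39.968333
  hemisphere S, so the sign is −
  λ: 27′ + 4.9″ = 27.08167′; 178 + 27.08167/60 = 178.451361
  hemisphere W, so the sign is −
Point 5:
  Latitude: 9 + 24/60 + 26.72/3600 = 9.407422
  S ⇒ negate
  λ: 134° + 27/60 + 48.46/3600 = 134 + 0.450000 + 0.013461 = 134.463461
  W → negative
Point 6:
  φ: 7 + 34/60 + 17.97/3600 = 7.571658
  N ⇒ keep positive
  λ: 21′ + 46″ = 21.76667′; 89 + 21.76667/60 = 89.362778
  W ⇒ negate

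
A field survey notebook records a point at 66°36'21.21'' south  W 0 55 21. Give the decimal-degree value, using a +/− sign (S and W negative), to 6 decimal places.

-66.605892, -0.922500

Lat: 66 + 36/60 + 21.21/3600 = 66.6058917
hemisphere S, so the sign is −
λ: 55′ + 21″ = 55.35000′; 0 + 55.35000/60 = 0.9225000
hemisphere W, so the sign is −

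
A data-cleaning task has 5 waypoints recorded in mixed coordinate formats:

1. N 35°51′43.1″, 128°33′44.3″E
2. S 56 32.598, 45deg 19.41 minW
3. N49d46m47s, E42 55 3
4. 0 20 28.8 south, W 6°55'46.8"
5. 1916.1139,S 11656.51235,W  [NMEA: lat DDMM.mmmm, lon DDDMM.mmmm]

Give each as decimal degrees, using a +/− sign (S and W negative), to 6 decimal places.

1. 35.861972, 128.562306
2. -56.543300, -45.323500
3. 49.779722, 42.917500
4. -0.341333, -6.929667
5. -19.268565, -116.941873

Point 1:
  Lat: 51′ + 43.1″ = 51.71833′; 35 + 51.71833/60 = 35.8619722
  N ⇒ keep positive
  Lon: 128° + 33/60 + 44.3/3600 = 128 + 0.550000 + 0.012306 = 128.5623056
  E ⇒ keep positive
Point 2:
  φ: 56 + 32.598/60 = 56.5433000
  hemisphere S, so the sign is −
  Lon: 45 + 19.41/60 = 45.3235000
  hemisphere W, so the sign is −
Point 3:
  Latitude: 46′ + 47″ = 46.78333′; 49 + 46.78333/60 = 49.7797222
  N ⇒ keep positive
  λ: 55′ + 3″ = 55.05000′; 42 + 55.05000/60 = 42.9175000
  E → positive
Point 4:
  Lat: 20′ + 28.8″ = 20.48000′; 0 + 20.48000/60 = 0.3413333
  S → negative
  λ: 6 + 55/60 + 46.8/3600 = 6.9296667
  hemisphere W, so the sign is −
Point 5:
  φ: split at 2 digits → 19° and 16.1139′; 19 + 16.1139/60 = 19.2685650
  S → negative
  Lon: split at 3 digits → 116° and 56.51235′; 116 + 56.51235/60 = 116.9418725
  hemisphere W, so the sign is −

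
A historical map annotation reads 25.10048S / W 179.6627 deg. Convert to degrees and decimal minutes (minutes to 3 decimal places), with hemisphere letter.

φ: fractional part 0.100480 → 6.02880 minutes
Longitude: fractional part 0.662700 → 39.76200 minutes

25° 6.029′ S, 179° 39.762′ W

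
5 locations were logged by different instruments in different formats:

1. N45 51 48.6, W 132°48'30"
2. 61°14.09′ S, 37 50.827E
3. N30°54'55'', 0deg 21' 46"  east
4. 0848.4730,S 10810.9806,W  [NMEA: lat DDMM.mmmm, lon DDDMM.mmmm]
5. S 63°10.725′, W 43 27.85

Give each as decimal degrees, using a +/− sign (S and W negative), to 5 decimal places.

1. 45.86350, -132.80833
2. -61.23483, 37.84712
3. 30.91528, 0.36278
4. -8.80788, -108.18301
5. -63.17875, -43.46417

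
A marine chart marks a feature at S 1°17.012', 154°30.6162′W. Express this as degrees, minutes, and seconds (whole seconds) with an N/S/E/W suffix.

Lat: fractional minutes 0.01200 × 60 = 0.72″
λ: fractional minutes 0.61620 × 60 = 36.97″

1°17′1″ S, 154°30′37″ W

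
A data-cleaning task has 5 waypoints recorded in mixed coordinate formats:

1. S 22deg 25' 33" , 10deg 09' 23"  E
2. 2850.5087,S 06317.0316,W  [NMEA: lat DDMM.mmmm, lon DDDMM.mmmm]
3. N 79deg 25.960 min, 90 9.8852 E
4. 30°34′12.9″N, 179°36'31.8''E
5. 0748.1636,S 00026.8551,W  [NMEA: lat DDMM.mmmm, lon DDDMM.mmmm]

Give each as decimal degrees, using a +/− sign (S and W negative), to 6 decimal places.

Point 1:
  Latitude: 22 + 25/60 + 33/3600 = 22.4258333
  S → negative
  Lon: 10 + 9/60 + 23/3600 = 10.1563889
  E ⇒ keep positive
Point 2:
  φ: split at 2 digits → 28° and 50.5087′; 28 + 50.5087/60 = 28.8418117
  hemisphere S, so the sign is −
  λ: split at 3 digits → 063° and 17.0316′; 63 + 17.0316/60 = 63.2838600
  hemisphere W, so the sign is −
Point 3:
  Latitude: 79 + 25.96/60 = 79.4326667
  N → positive
  λ: 9.8852′ = 0.164753°; total 90.1647533
  E → positive
Point 4:
  Lat: 30° + 34/60 + 12.9/3600 = 30 + 0.566667 + 0.003583 = 30.5702500
  N → positive
  Longitude: 36′ + 31.8″ = 36.53000′; 179 + 36.53000/60 = 179.6088333
  E → positive
Point 5:
  Latitude: split at 2 digits → 07° and 48.1636′; 7 + 48.1636/60 = 7.8027267
  S → negative
  Lon: degrees = first 3 digits = 0, minutes = 26.8551; 0 + 26.8551/60 = 0.4475850
  W ⇒ negate

1. -22.425833, 10.156389
2. -28.841812, -63.283860
3. 79.432667, 90.164753
4. 30.570250, 179.608833
5. -7.802727, -0.447585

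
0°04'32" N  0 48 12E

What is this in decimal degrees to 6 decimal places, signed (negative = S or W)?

0.075556, 0.803333

Lat: 0° + 4/60 + 32/3600 = 0 + 0.066667 + 0.008889 = 0.0755556
N ⇒ keep positive
λ: 0° + 48/60 + 12/3600 = 0 + 0.800000 + 0.003333 = 0.8033333
E ⇒ keep positive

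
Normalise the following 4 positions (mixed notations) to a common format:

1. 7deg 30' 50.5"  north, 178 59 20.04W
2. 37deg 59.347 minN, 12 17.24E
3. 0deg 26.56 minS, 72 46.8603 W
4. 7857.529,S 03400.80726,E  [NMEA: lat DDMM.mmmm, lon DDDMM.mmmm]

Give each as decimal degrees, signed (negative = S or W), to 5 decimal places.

1. 7.51403, -178.98890
2. 37.98912, 12.28733
3. -0.44267, -72.78101
4. -78.95882, 34.01345

Point 1:
  Latitude: 7 + 30/60 + 50.5/3600 = 7.514028
  N ⇒ keep positive
  Lon: 59′ + 20.04″ = 59.33400′; 178 + 59.33400/60 = 178.988900
  hemisphere W, so the sign is −
Point 2:
  φ: 37 + 59.347/60 = 37.989117
  N ⇒ keep positive
  Longitude: 12 + 17.24/60 = 12.287333
  E → positive
Point 3:
  φ: 0 + 26.56/60 = 0.442667
  S → negative
  Lon: 46.8603′ = 0.781005°; total 72.781005
  hemisphere W, so the sign is −
Point 4:
  Lat: split at 2 digits → 78° and 57.529′; 78 + 57.529/60 = 78.958817
  S → negative
  λ: split at 3 digits → 034° and 0.80726′; 34 + 0.80726/60 = 34.013454
  E ⇒ keep positive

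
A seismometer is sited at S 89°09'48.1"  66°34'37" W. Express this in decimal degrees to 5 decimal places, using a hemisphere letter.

89.16336° S, 66.57694° W

Latitude: 89 + 9/60 + 48.1/3600 = 89.163361
Longitude: 66 + 34/60 + 37/3600 = 66.576944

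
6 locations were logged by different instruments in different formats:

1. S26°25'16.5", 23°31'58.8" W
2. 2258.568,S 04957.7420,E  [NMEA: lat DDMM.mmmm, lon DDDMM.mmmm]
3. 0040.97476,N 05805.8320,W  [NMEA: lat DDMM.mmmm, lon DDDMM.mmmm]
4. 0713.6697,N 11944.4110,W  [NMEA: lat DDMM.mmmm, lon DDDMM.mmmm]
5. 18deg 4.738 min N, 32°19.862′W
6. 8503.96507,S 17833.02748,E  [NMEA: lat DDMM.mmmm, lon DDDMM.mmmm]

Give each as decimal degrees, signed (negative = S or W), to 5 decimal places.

1. -26.42125, -23.53300
2. -22.97613, 49.96237
3. 0.68291, -58.09720
4. 7.22783, -119.74018
5. 18.07897, -32.33103
6. -85.06608, 178.55046

Point 1:
  Latitude: 26 + 25/60 + 16.5/3600 = 26.421250
  hemisphere S, so the sign is −
  Longitude: 23 + 31/60 + 58.8/3600 = 23.533000
  W ⇒ negate
Point 2:
  φ: degrees = first 2 digits = 22, minutes = 58.568; 22 + 58.568/60 = 22.976133
  hemisphere S, so the sign is −
  Longitude: split at 3 digits → 049° and 57.742′; 49 + 57.742/60 = 49.962367
  E → positive
Point 3:
  Latitude: split at 2 digits → 00° and 40.97476′; 0 + 40.97476/60 = 0.682913
  N ⇒ keep positive
  Lon: degrees = first 3 digits = 58, minutes = 5.832; 58 + 5.832/60 = 58.097200
  hemisphere W, so the sign is −
Point 4:
  Latitude: degrees = first 2 digits = 7, minutes = 13.6697; 7 + 13.6697/60 = 7.227828
  N → positive
  Longitude: degrees = first 3 digits = 119, minutes = 44.411; 119 + 44.411/60 = 119.740183
  hemisphere W, so the sign is −
Point 5:
  Latitude: 4.738′ = 0.078967°; total 18.078967
  N ⇒ keep positive
  Longitude: 32 + 19.862/60 = 32.331033
  W ⇒ negate
Point 6:
  φ: degrees = first 2 digits = 85, minutes = 3.96507; 85 + 3.96507/60 = 85.066085
  hemisphere S, so the sign is −
  λ: degrees = first 3 digits = 178, minutes = 33.02748; 178 + 33.02748/60 = 178.550458
  E → positive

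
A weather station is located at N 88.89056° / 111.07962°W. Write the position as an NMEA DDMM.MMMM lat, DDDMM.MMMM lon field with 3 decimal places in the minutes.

8853.434,N / 11104.777,W

Lat: fractional part 0.890560 → 53.43360 minutes
λ: fractional part 0.079620 → 4.77720 minutes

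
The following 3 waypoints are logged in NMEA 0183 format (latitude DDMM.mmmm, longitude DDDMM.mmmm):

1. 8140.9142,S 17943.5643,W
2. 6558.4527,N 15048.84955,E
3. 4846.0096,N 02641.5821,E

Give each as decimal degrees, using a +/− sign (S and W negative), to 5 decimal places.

1. -81.68190, -179.72607
2. 65.97421, 150.81416
3. 48.76683, 26.69304

Point 1:
  φ: degrees = first 2 digits = 81, minutes = 40.9142; 81 + 40.9142/60 = 81.681903
  hemisphere S, so the sign is −
  λ: degrees = first 3 digits = 179, minutes = 43.5643; 179 + 43.5643/60 = 179.726072
  W ⇒ negate
Point 2:
  Latitude: degrees = first 2 digits = 65, minutes = 58.4527; 65 + 58.4527/60 = 65.974212
  N ⇒ keep positive
  Longitude: degrees = first 3 digits = 150, minutes = 48.84955; 150 + 48.84955/60 = 150.814159
  E → positive
Point 3:
  Lat: split at 2 digits → 48° and 46.0096′; 48 + 46.0096/60 = 48.766827
  N → positive
  Lon: split at 3 digits → 026° and 41.5821′; 26 + 41.5821/60 = 26.693035
  E → positive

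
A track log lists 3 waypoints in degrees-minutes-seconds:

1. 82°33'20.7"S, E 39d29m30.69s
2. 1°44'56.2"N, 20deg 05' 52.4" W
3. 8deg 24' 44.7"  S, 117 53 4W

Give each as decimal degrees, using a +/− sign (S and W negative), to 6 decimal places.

1. -82.555750, 39.491858
2. 1.748944, -20.097889
3. -8.412417, -117.884444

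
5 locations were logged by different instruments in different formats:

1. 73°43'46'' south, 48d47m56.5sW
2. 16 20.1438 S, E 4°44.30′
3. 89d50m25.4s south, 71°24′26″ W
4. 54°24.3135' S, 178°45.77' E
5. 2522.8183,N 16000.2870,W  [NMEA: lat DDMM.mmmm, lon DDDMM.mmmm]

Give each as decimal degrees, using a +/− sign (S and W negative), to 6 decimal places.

1. -73.729444, -48.799028
2. -16.335730, 4.738333
3. -89.840389, -71.407222
4. -54.405225, 178.762833
5. 25.380305, -160.004783

Point 1:
  Latitude: 43′ + 46″ = 43.76667′; 73 + 43.76667/60 = 73.7294444
  S → negative
  Lon: 48° + 47/60 + 56.5/3600 = 48 + 0.783333 + 0.015694 = 48.7990278
  W ⇒ negate
Point 2:
  Latitude: 20.1438′ = 0.335730°; total 16.3357300
  S ⇒ negate
  Longitude: 4 + 44.3/60 = 4.7383333
  E → positive
Point 3:
  Latitude: 89 + 50/60 + 25.4/3600 = 89.8403889
  hemisphere S, so the sign is −
  λ: 71° + 24/60 + 26/3600 = 71 + 0.400000 + 0.007222 = 71.4072222
  W ⇒ negate
Point 4:
  Latitude: 54 + 24.3135/60 = 54.4052250
  S ⇒ negate
  λ: 178 + 45.77/60 = 178.7628333
  E → positive
Point 5:
  φ: degrees = first 2 digits = 25, minutes = 22.8183; 25 + 22.8183/60 = 25.3803050
  N ⇒ keep positive
  λ: split at 3 digits → 160° and 0.287′; 160 + 0.287/60 = 160.0047833
  W → negative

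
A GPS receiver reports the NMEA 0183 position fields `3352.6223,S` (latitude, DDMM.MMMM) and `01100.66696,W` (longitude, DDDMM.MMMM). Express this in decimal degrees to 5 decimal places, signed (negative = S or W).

φ: degrees = first 2 digits = 33, minutes = 52.6223; 33 + 52.6223/60 = 33.877038
hemisphere S, so the sign is −
Lon: split at 3 digits → 011° and 0.66696′; 11 + 0.66696/60 = 11.011116
hemisphere W, so the sign is −

-33.87704, -11.01112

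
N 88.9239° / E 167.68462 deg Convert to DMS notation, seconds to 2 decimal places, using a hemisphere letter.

88°55′26.04″ N, 167°41′4.63″ E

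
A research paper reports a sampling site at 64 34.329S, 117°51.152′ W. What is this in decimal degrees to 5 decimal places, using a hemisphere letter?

Latitude: 64 + 34.329/60 = 64.572150
Lon: 51.152′ = 0.852533°; total 117.852533

64.57215° S, 117.85253° W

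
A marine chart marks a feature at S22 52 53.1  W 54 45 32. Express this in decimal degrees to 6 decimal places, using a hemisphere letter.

22.881417° S, 54.758889° W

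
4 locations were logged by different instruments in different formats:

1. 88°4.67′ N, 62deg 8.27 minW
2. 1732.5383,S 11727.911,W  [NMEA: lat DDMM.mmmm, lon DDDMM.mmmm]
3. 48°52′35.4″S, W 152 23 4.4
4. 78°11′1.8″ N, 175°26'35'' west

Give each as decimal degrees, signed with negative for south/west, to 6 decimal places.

Point 1:
  φ: 4.67′ = 0.077833°; total 88.0778333
  N ⇒ keep positive
  Longitude: 8.27′ = 0.137833°; total 62.1378333
  W ⇒ negate
Point 2:
  Lat: split at 2 digits → 17° and 32.5383′; 17 + 32.5383/60 = 17.5423050
  S ⇒ negate
  Lon: split at 3 digits → 117° and 27.911′; 117 + 27.911/60 = 117.4651833
  W ⇒ negate
Point 3:
  Latitude: 52′ + 35.4″ = 52.59000′; 48 + 52.59000/60 = 48.8765000
  S → negative
  λ: 152° + 23/60 + 4.4/3600 = 152 + 0.383333 + 0.001222 = 152.3845556
  W ⇒ negate
Point 4:
  Lat: 78° + 11/60 + 1.8/3600 = 78 + 0.183333 + 0.000500 = 78.1838333
  N ⇒ keep positive
  λ: 26′ + 35″ = 26.58333′; 175 + 26.58333/60 = 175.4430556
  W → negative

1. 88.077833, -62.137833
2. -17.542305, -117.465183
3. -48.876500, -152.384556
4. 78.183833, -175.443056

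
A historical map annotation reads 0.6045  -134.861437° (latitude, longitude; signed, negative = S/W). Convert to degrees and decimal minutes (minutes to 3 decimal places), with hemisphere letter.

0° 36.270′ N, 134° 51.686′ W

φ: minutes = (0.604500 − 0) × 60 = 36.27000
Longitude is negative → W; |value| = 134.861437
Longitude: 134° + 0.861437 × 60 = 134° 51.68622′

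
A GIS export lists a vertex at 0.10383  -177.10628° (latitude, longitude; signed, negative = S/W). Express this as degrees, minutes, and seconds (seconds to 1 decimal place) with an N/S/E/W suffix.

Latitude: whole degrees 0; 6.22980′ → 6′ and 13.788″
Longitude is negative → W; |value| = 177.106280
Lon: 0.106280° → 6.37680′; 0.37680 × 60 = 22.608″

0°06′13.8″ N, 177°06′22.6″ W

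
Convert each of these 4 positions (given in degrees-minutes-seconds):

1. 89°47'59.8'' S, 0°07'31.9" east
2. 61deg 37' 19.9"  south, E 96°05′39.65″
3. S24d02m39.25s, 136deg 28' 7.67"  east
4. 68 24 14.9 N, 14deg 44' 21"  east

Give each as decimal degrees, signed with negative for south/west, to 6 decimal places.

Point 1:
  Latitude: 89° + 47/60 + 59.8/3600 = 89 + 0.783333 + 0.016611 = 89.7999444
  S ⇒ negate
  λ: 7′ + 31.9″ = 7.53167′; 0 + 7.53167/60 = 0.1255278
  E ⇒ keep positive
Point 2:
  φ: 37′ + 19.9″ = 37.33167′; 61 + 37.33167/60 = 61.6221944
  S ⇒ negate
  λ: 5′ + 39.65″ = 5.66083′; 96 + 5.66083/60 = 96.0943472
  E → positive
Point 3:
  φ: 2′ + 39.25″ = 2.65417′; 24 + 2.65417/60 = 24.0442361
  S → negative
  Lon: 28′ + 7.67″ = 28.12783′; 136 + 28.12783/60 = 136.4687972
  E ⇒ keep positive
Point 4:
  φ: 68 + 24/60 + 14.9/3600 = 68.4041389
  N → positive
  λ: 14° + 44/60 + 21/3600 = 14 + 0.733333 + 0.005833 = 14.7391667
  E ⇒ keep positive

1. -89.799944, 0.125528
2. -61.622194, 96.094347
3. -24.044236, 136.468797
4. 68.404139, 14.739167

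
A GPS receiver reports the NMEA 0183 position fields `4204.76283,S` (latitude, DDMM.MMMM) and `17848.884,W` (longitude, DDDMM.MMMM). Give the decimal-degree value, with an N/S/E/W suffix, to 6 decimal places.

42.079381° S, 178.814733° W

Latitude: degrees = first 2 digits = 42, minutes = 4.76283; 42 + 4.76283/60 = 42.0793805
λ: degrees = first 3 digits = 178, minutes = 48.884; 178 + 48.884/60 = 178.8147333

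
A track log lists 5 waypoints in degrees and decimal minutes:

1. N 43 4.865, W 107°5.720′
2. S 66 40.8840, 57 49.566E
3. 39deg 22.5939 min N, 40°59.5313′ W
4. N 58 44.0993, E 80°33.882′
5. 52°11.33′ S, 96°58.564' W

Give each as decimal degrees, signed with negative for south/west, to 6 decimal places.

1. 43.081083, -107.095333
2. -66.681400, 57.826100
3. 39.376565, -40.992188
4. 58.734988, 80.564700
5. -52.188833, -96.976067

Point 1:
  φ: 4.865′ = 0.081083°; total 43.0810833
  N ⇒ keep positive
  Lon: 5.72′ = 0.095333°; total 107.0953333
  hemisphere W, so the sign is −
Point 2:
  Latitude: 66 + 40.884/60 = 66.6814000
  S → negative
  λ: 57 + 49.566/60 = 57.8261000
  E ⇒ keep positive
Point 3:
  φ: 22.5939′ = 0.376565°; total 39.3765650
  N → positive
  λ: 59.5313′ = 0.992188°; total 40.9921883
  hemisphere W, so the sign is −
Point 4:
  Latitude: 58 + 44.0993/60 = 58.7349883
  N ⇒ keep positive
  λ: 80 + 33.882/60 = 80.5647000
  E ⇒ keep positive
Point 5:
  Lat: 52 + 11.33/60 = 52.1888333
  hemisphere S, so the sign is −
  λ: 58.564′ = 0.976067°; total 96.9760667
  W → negative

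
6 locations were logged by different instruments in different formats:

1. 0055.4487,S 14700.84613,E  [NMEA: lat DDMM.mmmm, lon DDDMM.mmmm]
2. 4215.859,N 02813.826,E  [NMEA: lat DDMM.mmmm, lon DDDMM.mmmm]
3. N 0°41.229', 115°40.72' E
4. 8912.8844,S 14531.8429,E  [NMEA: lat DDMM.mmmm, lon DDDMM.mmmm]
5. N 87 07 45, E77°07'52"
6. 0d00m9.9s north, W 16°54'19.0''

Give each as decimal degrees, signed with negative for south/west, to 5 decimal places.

Point 1:
  Lat: split at 2 digits → 00° and 55.4487′; 0 + 55.4487/60 = 0.924145
  S → negative
  Lon: split at 3 digits → 147° and 0.84613′; 147 + 0.84613/60 = 147.014102
  E ⇒ keep positive
Point 2:
  φ: split at 2 digits → 42° and 15.859′; 42 + 15.859/60 = 42.264317
  N → positive
  Lon: degrees = first 3 digits = 28, minutes = 13.826; 28 + 13.826/60 = 28.230433
  E → positive
Point 3:
  Latitude: 0 + 41.229/60 = 0.687150
  N ⇒ keep positive
  λ: 40.72′ = 0.678667°; total 115.678667
  E → positive
Point 4:
  Lat: degrees = first 2 digits = 89, minutes = 12.8844; 89 + 12.8844/60 = 89.214740
  S ⇒ negate
  Longitude: split at 3 digits → 145° and 31.8429′; 145 + 31.8429/60 = 145.530715
  E ⇒ keep positive
Point 5:
  Latitude: 87° + 7/60 + 45/3600 = 87 + 0.116667 + 0.012500 = 87.129167
  N → positive
  Lon: 77 + 7/60 + 52/3600 = 77.131111
  E → positive
Point 6:
  Latitude: 0 + 0/60 + 9.9/3600 = 0.002750
  N ⇒ keep positive
  λ: 54′ + 19″ = 54.31667′; 16 + 54.31667/60 = 16.905278
  W → negative

1. -0.92415, 147.01410
2. 42.26432, 28.23043
3. 0.68715, 115.67867
4. -89.21474, 145.53072
5. 87.12917, 77.13111
6. 0.00275, -16.90528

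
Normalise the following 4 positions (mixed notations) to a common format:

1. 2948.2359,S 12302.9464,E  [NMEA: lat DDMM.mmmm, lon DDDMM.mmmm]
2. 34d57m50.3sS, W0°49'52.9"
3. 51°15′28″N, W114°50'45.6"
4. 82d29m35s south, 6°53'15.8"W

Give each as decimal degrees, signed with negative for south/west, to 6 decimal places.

1. -29.803932, 123.049107
2. -34.963972, -0.831361
3. 51.257778, -114.846000
4. -82.493056, -6.887722

Point 1:
  Latitude: split at 2 digits → 29° and 48.2359′; 29 + 48.2359/60 = 29.8039317
  hemisphere S, so the sign is −
  Longitude: degrees = first 3 digits = 123, minutes = 2.9464; 123 + 2.9464/60 = 123.0491067
  E → positive
Point 2:
  φ: 34° + 57/60 + 50.3/3600 = 34 + 0.950000 + 0.013972 = 34.9639722
  hemisphere S, so the sign is −
  λ: 0° + 49/60 + 52.9/3600 = 0 + 0.816667 + 0.014694 = 0.8313611
  W → negative
Point 3:
  Latitude: 15′ + 28″ = 15.46667′; 51 + 15.46667/60 = 51.2577778
  N ⇒ keep positive
  λ: 114 + 50/60 + 45.6/3600 = 114.8460000
  hemisphere W, so the sign is −
Point 4:
  Latitude: 29′ + 35″ = 29.58333′; 82 + 29.58333/60 = 82.4930556
  S → negative
  λ: 53′ + 15.8″ = 53.26333′; 6 + 53.26333/60 = 6.8877222
  W → negative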